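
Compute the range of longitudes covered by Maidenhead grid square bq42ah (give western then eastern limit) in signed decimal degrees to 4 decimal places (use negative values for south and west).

-152.0000, -151.9167

Field B=1, Q=16: +1·20° lon, +16·10° lat → SW at lon -160°, lat 70°.
Square 4, 2: +4·2° lon, +2·1° lat → SW at lon -152°, lat 72°.
Subsquare a=0, h=7: +0·0.0833333° lon, +7·0.0416667° lat → SW at lon -152°, lat 72.2917°.
Cell spans 0.0833333° lon × 0.0416667° lat.
west -152.0000, east -151.9167.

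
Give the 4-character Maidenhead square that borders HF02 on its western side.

Longitude square 0; −1 → -1, wraps to 9, carry into field.
Longitude field H = 7; −1 → 6 = G.
The latitude characters are unchanged.

GF92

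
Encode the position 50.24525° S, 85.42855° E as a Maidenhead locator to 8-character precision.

ND29rs11

Offset from 180°W / 90°S: lon 265.42855°, lat 39.75475°.
Field: lon ⌊265.42855/20⌋ = 13 → N; lat ⌊39.75475/10⌋ = 3 → D.
Square: lon ⌊5.42855/2⌋ = 2; lat ⌊9.75475/1⌋ = 9.
Subsquare: lon ⌊1.42855/0.0833333⌋ = 17 → r; lat ⌊0.75475/0.0416667⌋ = 18 → s.
Extended square: lon ⌊0.01188/0.00833333⌋ = 1; lat ⌊0.00475/0.00416667⌋ = 1.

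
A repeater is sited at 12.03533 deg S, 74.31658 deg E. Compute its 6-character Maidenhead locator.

Add 180° to longitude and 90° to latitude: 254.3166, 77.9647.
Field: 254.3166/20 → 12 → M, 77.9647/10 → 7 → H; chars MH.
Square: 14.3166/2 → 7, 7.9647/1 → 7; chars 77.
Subsquare: 0.3166/0.0833333 → 3 → d, 0.9647/0.0416667 → 23 → x; chars dx.

MH77dx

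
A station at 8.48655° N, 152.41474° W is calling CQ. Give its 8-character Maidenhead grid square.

BJ38tl06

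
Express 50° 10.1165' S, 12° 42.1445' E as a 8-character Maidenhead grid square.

JD69it49

Shift to the Maidenhead origin (180°W, 90°S): lon 192.70241, lat 39.83139.
Field (20°×10°, letters A–R): 192.70241/20 → 9 → J, 39.83139/10 → 3 → D; chars JD.
Square (2°×1°, digits 0–9): 12.70241/2 → 6, 9.83139/1 → 9; chars 69.
Subsquare (5′×2.5′, letters a–x): 0.70241/0.0833333 → 8 → i, 0.83139/0.0416667 → 19 → t; chars it.
Extended square (30″×15″, digits 0–9): 0.03574/0.00833333 → 4, 0.03973/0.00416667 → 9; chars 49.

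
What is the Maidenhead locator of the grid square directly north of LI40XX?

LI41xa

Latitude subsquare x = 23; +1 → 24, wraps to 0 = a, carry into square.
Latitude square 0; +1 → 1.
The longitude characters are unchanged.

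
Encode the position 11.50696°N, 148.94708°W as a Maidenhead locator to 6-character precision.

BK51mm

Shift to the Maidenhead origin (180°W, 90°S): lon 31.0529, lat 101.5070.
Field (20°×10°, letters A–R): lon ⌊31.0529/20⌋ = 1 → B; lat ⌊101.5070/10⌋ = 10 → K.
Square (2°×1°, digits 0–9): lon ⌊11.0529/2⌋ = 5; lat ⌊1.5070/1⌋ = 1.
Subsquare (5′×2.5′, letters a–x): lon ⌊1.0529/0.0833333⌋ = 12 → m; lat ⌊0.5070/0.0416667⌋ = 12 → m.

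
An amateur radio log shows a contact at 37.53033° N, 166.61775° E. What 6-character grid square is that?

RM37hm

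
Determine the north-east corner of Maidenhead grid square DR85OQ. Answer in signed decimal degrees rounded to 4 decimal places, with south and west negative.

85.7083, -102.7500

Field D=3, R=17: +3·20° lon, +17·10° lat → SW at lon -120°, lat 80°.
Square 8, 5: +8·2° lon, +5·1° lat → SW at lon -104°, lat 85°.
Subsquare o=14, q=16: +14·0.0833333° lon, +16·0.0416667° lat → SW at lon -102.833°, lat 85.6667°.
Cell spans 0.0833333° lon × 0.0416667° lat. NE corner is SW corner plus one full cell.
latitude 85.7083, longitude -102.7500.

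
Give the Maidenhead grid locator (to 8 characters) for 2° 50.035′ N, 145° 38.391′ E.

QJ22tu60

Offset from 180°W / 90°S: lon 325.63985°, lat 92.83392°.
Field: 325.63985/20 → 16 → Q, 92.83392/10 → 9 → J; chars QJ.
Square: 5.63985/2 → 2, 2.83392/1 → 2; chars 22.
Subsquare: 1.63985/0.0833333 → 19 → t, 0.83392/0.0416667 → 20 → u; chars tu.
Extended square: 0.05652/0.00833333 → 6, 0.00058/0.00416667 → 0; chars 60.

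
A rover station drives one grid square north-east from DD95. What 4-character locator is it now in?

Longitude square 9; +1 → 10, wraps to 0, carry into field.
Longitude field D = 3; +1 → 4 = E.
Latitude square 5; +1 → 6.

ED06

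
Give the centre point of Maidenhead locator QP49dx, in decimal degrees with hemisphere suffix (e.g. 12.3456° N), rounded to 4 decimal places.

Field Q=16, P=15: +16·20° lon, +15·10° lat → SW at lon 140°, lat 60°.
Square 4, 9: +4·2° lon, +9·1° lat → SW at lon 148°, lat 69°.
Subsquare d=3, x=23: +3·0.0833333° lon, +23·0.0416667° lat → SW at lon 148.25°, lat 69.9583°.
Cell spans 0.0833333° lon × 0.0416667° lat. Centre is SW corner plus half of each.
latitude 69.9792° N, longitude 148.2917° E.

69.9792° N, 148.2917° E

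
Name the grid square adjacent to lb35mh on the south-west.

LB35lg

Longitude subsquare m = 12; −1 → 11 = l.
Latitude subsquare h = 7; −1 → 6 = g.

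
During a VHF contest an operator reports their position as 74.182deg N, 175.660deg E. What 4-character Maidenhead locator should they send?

Add 180° to longitude and 90° to latitude: 355.66, 164.18.
Field: lon ⌊355.66/20⌋ = 17 → R; lat ⌊164.18/10⌋ = 16 → Q.
Square: lon ⌊15.66/2⌋ = 7; lat ⌊4.18/1⌋ = 4.

RQ74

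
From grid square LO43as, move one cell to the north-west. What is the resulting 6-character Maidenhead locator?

LO33xt

Longitude subsquare a = 0; −1 → -1, wraps to 23 = x, carry into square.
Longitude square 4; −1 → 3.
Latitude subsquare s = 18; +1 → 19 = t.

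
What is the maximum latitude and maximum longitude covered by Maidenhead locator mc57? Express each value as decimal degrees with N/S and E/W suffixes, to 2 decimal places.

62.00° S, 72.00° E

Field M=12, C=2: +12·20° lon, +2·10° lat → SW at lon 60°, lat -70°.
Square 5, 7: +5·2° lon, +7·1° lat → SW at lon 70°, lat -63°.
Cell spans 2° lon × 1° lat. NE corner is SW corner plus one full cell.
latitude 62.00° S, longitude 72.00° E.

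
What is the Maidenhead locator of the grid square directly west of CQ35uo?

Longitude subsquare u = 20; −1 → 19 = t.
The latitude characters are unchanged.

CQ35to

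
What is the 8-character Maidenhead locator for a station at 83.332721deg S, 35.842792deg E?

KA76wq10

Offset from 180°W / 90°S: lon 215.84279°, lat 6.66728°.
Field (20°×10°, letters A–R): lon ⌊215.84279/20⌋ = 10 → K; lat ⌊6.66728/10⌋ = 0 → A.
Square (2°×1°, digits 0–9): lon ⌊15.84279/2⌋ = 7; lat ⌊6.66728/1⌋ = 6.
Subsquare (5′×2.5′, letters a–x): lon ⌊1.84279/0.0833333⌋ = 22 → w; lat ⌊0.66728/0.0416667⌋ = 16 → q.
Extended square (30″×15″, digits 0–9): lon ⌊0.00946/0.00833333⌋ = 1; lat ⌊0.00061/0.00416667⌋ = 0.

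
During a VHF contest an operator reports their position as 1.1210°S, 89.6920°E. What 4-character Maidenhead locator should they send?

Shift to the Maidenhead origin (180°W, 90°S): lon 269.69, lat 88.88.
Field: lon ⌊269.69/20⌋ = 13 → N; lat ⌊88.88/10⌋ = 8 → I.
Square: lon ⌊9.69/2⌋ = 4; lat ⌊8.88/1⌋ = 8.

NI48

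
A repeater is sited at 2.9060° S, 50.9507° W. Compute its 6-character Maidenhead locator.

GI47mc

Add 180° to longitude and 90° to latitude: 129.0493, 87.0940.
Field: lon ⌊129.0493/20⌋ = 6 → G; lat ⌊87.0940/10⌋ = 8 → I.
Square: lon ⌊9.0493/2⌋ = 4; lat ⌊7.0940/1⌋ = 7.
Subsquare: lon ⌊1.0493/0.0833333⌋ = 12 → m; lat ⌊0.0940/0.0416667⌋ = 2 → c.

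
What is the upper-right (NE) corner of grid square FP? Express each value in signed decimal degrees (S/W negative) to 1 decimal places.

70.0, -60.0

Field F=5, P=15: +5·20° lon, +15·10° lat → SW at lon -80°, lat 60°.
Cell spans 20° lon × 10° lat. NE corner is SW corner plus one full cell.
latitude 70.0, longitude -60.0.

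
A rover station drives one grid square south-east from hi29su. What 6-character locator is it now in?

HI29tt

Longitude subsquare s = 18; +1 → 19 = t.
Latitude subsquare u = 20; −1 → 19 = t.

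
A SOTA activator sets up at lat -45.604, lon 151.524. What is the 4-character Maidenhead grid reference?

Offset from 180°W / 90°S: lon 331.52°, lat 44.40°.
Field: 331.52/20 → 16 → Q, 44.40/10 → 4 → E; chars QE.
Square: 11.52/2 → 5, 4.40/1 → 4; chars 54.

QE54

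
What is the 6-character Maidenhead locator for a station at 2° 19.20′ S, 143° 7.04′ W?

BI87kq

Add 180° to longitude and 90° to latitude: 36.8827, 87.6800.
Field (20°×10°, letters A–R): 36.8827/20 → 1 → B, 87.6800/10 → 8 → I; chars BI.
Square (2°×1°, digits 0–9): 16.8827/2 → 8, 7.6800/1 → 7; chars 87.
Subsquare (5′×2.5′, letters a–x): 0.8827/0.0833333 → 10 → k, 0.6800/0.0416667 → 16 → q; chars kq.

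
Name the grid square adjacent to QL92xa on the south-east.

RL01ax

Longitude subsquare x = 23; +1 → 24, wraps to 0 = a, carry into square.
Longitude square 9; +1 → 10, wraps to 0, carry into field.
Longitude field Q = 16; +1 → 17 = R.
Latitude subsquare a = 0; −1 → -1, wraps to 23 = x, carry into square.
Latitude square 2; −1 → 1.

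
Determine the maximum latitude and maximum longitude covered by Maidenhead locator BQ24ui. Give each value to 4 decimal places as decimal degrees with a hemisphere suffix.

Field B=1, Q=16: +1·20° lon, +16·10° lat → SW at lon -160°, lat 70°.
Square 2, 4: +2·2° lon, +4·1° lat → SW at lon -156°, lat 74°.
Subsquare u=20, i=8: +20·0.0833333° lon, +8·0.0416667° lat → SW at lon -154.333°, lat 74.3333°.
Cell spans 0.0833333° lon × 0.0416667° lat. NE corner is SW corner plus one full cell.
latitude 74.3750° N, longitude 154.2500° W.

74.3750° N, 154.2500° W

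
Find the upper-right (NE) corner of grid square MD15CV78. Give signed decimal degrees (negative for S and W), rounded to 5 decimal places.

-54.08750, 62.23333

Field M=12, D=3: +12·20° lon, +3·10° lat → SW at lon 60°, lat -60°.
Square 1, 5: +1·2° lon, +5·1° lat → SW at lon 62°, lat -55°.
Subsquare c=2, v=21: +2·0.0833333° lon, +21·0.0416667° lat → SW at lon 62.1667°, lat -54.125°.
Extended square 7, 8: +7·0.00833333° lon, +8·0.00416667° lat → SW at lon 62.225°, lat -54.0917°.
Cell spans 0.00833333° lon × 0.00416667° lat. NE corner is SW corner plus one full cell.
latitude -54.08750, longitude 62.23333.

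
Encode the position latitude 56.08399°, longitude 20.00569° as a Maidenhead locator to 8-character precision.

KO06ac00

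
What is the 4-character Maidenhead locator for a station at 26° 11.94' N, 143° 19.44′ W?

BL86

Shift to the Maidenhead origin (180°W, 90°S): lon 36.68, lat 116.20.
Field (20°×10°, letters A–R): 36.68/20 → 1 → B, 116.20/10 → 11 → L; chars BL.
Square (2°×1°, digits 0–9): 16.68/2 → 8, 6.20/1 → 6; chars 86.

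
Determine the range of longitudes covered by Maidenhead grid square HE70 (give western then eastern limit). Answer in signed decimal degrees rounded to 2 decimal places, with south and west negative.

-26.00, -24.00

Field H=7, E=4: +7·20° lon, +4·10° lat → SW at lon -40°, lat -50°.
Square 7, 0: +7·2° lon, +0·1° lat → SW at lon -26°, lat -50°.
Cell spans 2° lon × 1° lat.
west -26.00, east -24.00.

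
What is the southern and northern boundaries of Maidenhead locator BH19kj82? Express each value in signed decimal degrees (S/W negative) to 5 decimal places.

-10.61667, -10.61250

Field B=1, H=7: +1·20° lon, +7·10° lat → SW at lon -160°, lat -20°.
Square 1, 9: +1·2° lon, +9·1° lat → SW at lon -158°, lat -11°.
Subsquare k=10, j=9: +10·0.0833333° lon, +9·0.0416667° lat → SW at lon -157.167°, lat -10.625°.
Extended square 8, 2: +8·0.00833333° lon, +2·0.00416667° lat → SW at lon -157.1°, lat -10.6167°.
Cell spans 0.00833333° lon × 0.00416667° lat.
south -10.61667, north -10.61250.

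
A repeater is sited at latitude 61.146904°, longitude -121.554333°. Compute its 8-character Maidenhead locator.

CP91fd35

Shift to the Maidenhead origin (180°W, 90°S): lon 58.44567, lat 151.14690.
Field (20°×10°, letters A–R): lon ⌊58.44567/20⌋ = 2 → C; lat ⌊151.14690/10⌋ = 15 → P.
Square (2°×1°, digits 0–9): lon ⌊18.44567/2⌋ = 9; lat ⌊1.14690/1⌋ = 1.
Subsquare (5′×2.5′, letters a–x): lon ⌊0.44567/0.0833333⌋ = 5 → f; lat ⌊0.14690/0.0416667⌋ = 3 → d.
Extended square (30″×15″, digits 0–9): lon ⌊0.02900/0.00833333⌋ = 3; lat ⌊0.02190/0.00416667⌋ = 5.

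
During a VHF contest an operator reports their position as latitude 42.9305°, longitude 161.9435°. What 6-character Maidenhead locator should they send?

RN02xw

Offset from 180°W / 90°S: lon 341.9435°, lat 132.9305°.
Field: 341.9435/20 → 17 → R, 132.9305/10 → 13 → N; chars RN.
Square: 1.9435/2 → 0, 2.9305/1 → 2; chars 02.
Subsquare: 1.9435/0.0833333 → 23 → x, 0.9305/0.0416667 → 22 → w; chars xw.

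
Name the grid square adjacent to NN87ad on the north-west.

NN77xe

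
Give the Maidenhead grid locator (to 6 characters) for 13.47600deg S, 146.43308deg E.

Add 180° to longitude and 90° to latitude: 326.4331, 76.5240.
Field: lon ⌊326.4331/20⌋ = 16 → Q; lat ⌊76.5240/10⌋ = 7 → H.
Square: lon ⌊6.4331/2⌋ = 3; lat ⌊6.5240/1⌋ = 6.
Subsquare: lon ⌊0.4331/0.0833333⌋ = 5 → f; lat ⌊0.5240/0.0416667⌋ = 12 → m.

QH36fm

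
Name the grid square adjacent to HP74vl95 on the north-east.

HP74wl06

Longitude extended square 9; +1 → 10, wraps to 0, carry into subsquare.
Longitude subsquare v = 21; +1 → 22 = w.
Latitude extended square 5; +1 → 6.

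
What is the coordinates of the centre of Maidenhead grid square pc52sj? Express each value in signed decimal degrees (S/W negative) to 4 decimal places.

-67.6042, 131.5417

Field P=15, C=2: +15·20° lon, +2·10° lat → SW at lon 120°, lat -70°.
Square 5, 2: +5·2° lon, +2·1° lat → SW at lon 130°, lat -68°.
Subsquare s=18, j=9: +18·0.0833333° lon, +9·0.0416667° lat → SW at lon 131.5°, lat -67.625°.
Cell spans 0.0833333° lon × 0.0416667° lat. Centre is SW corner plus half of each.
latitude -67.6042, longitude 131.5417.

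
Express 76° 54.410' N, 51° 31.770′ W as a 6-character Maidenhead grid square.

GQ46fv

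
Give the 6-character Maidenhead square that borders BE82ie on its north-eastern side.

Longitude subsquare i = 8; +1 → 9 = j.
Latitude subsquare e = 4; +1 → 5 = f.

BE82jf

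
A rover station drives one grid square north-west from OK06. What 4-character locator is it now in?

Longitude square 0; −1 → -1, wraps to 9, carry into field.
Longitude field O = 14; −1 → 13 = N.
Latitude square 6; +1 → 7.

NK97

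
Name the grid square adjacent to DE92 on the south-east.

EE01

Longitude square 9; +1 → 10, wraps to 0, carry into field.
Longitude field D = 3; +1 → 4 = E.
Latitude square 2; −1 → 1.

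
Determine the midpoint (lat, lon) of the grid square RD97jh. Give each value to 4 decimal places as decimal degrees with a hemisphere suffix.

52.6875° S, 178.7917° E

Field R=17, D=3: +17·20° lon, +3·10° lat → SW at lon 160°, lat -60°.
Square 9, 7: +9·2° lon, +7·1° lat → SW at lon 178°, lat -53°.
Subsquare j=9, h=7: +9·0.0833333° lon, +7·0.0416667° lat → SW at lon 178.75°, lat -52.7083°.
Cell spans 0.0833333° lon × 0.0416667° lat. Centre is SW corner plus half of each.
latitude 52.6875° S, longitude 178.7917° E.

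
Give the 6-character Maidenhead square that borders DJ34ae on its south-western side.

DJ24xd

Longitude subsquare a = 0; −1 → -1, wraps to 23 = x, carry into square.
Longitude square 3; −1 → 2.
Latitude subsquare e = 4; −1 → 3 = d.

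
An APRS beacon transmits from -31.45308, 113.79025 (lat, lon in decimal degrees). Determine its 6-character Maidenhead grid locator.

OF68vn

Offset from 180°W / 90°S: lon 293.7903°, lat 58.5469°.
Field: lon ⌊293.7903/20⌋ = 14 → O; lat ⌊58.5469/10⌋ = 5 → F.
Square: lon ⌊13.7903/2⌋ = 6; lat ⌊8.5469/1⌋ = 8.
Subsquare: lon ⌊1.7903/0.0833333⌋ = 21 → v; lat ⌊0.5469/0.0416667⌋ = 13 → n.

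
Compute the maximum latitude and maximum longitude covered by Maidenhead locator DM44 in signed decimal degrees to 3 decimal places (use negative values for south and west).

35.000, -110.000

Field D=3, M=12: +3·20° lon, +12·10° lat → SW at lon -120°, lat 30°.
Square 4, 4: +4·2° lon, +4·1° lat → SW at lon -112°, lat 34°.
Cell spans 2° lon × 1° lat. NE corner is SW corner plus one full cell.
latitude 35.000, longitude -110.000.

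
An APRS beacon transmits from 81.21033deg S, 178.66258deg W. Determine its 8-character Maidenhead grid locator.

AA08qs09

Offset from 180°W / 90°S: lon 1.33742°, lat 8.78967°.
Field: lon ⌊1.33742/20⌋ = 0 → A; lat ⌊8.78967/10⌋ = 0 → A.
Square: lon ⌊1.33742/2⌋ = 0; lat ⌊8.78967/1⌋ = 8.
Subsquare: lon ⌊1.33742/0.0833333⌋ = 16 → q; lat ⌊0.78967/0.0416667⌋ = 18 → s.
Extended square: lon ⌊0.00409/0.00833333⌋ = 0; lat ⌊0.03967/0.00416667⌋ = 9.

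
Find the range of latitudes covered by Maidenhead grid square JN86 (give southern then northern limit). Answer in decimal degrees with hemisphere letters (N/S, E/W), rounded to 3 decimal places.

Field J=9, N=13: +9·20° lon, +13·10° lat → SW at lon 0°, lat 40°.
Square 8, 6: +8·2° lon, +6·1° lat → SW at lon 16°, lat 46°.
Cell spans 2° lon × 1° lat.
south 46.000° N, north 47.000° N.

46.000° N, 47.000° N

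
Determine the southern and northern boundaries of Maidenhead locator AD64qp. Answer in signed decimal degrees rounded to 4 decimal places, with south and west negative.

-55.3750, -55.3333

Field A=0, D=3: +0·20° lon, +3·10° lat → SW at lon -180°, lat -60°.
Square 6, 4: +6·2° lon, +4·1° lat → SW at lon -168°, lat -56°.
Subsquare q=16, p=15: +16·0.0833333° lon, +15·0.0416667° lat → SW at lon -166.667°, lat -55.375°.
Cell spans 0.0833333° lon × 0.0416667° lat.
south -55.3750, north -55.3333.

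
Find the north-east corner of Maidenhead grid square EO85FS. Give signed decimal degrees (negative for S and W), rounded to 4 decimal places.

Field E=4, O=14: +4·20° lon, +14·10° lat → SW at lon -100°, lat 50°.
Square 8, 5: +8·2° lon, +5·1° lat → SW at lon -84°, lat 55°.
Subsquare f=5, s=18: +5·0.0833333° lon, +18·0.0416667° lat → SW at lon -83.5833°, lat 55.75°.
Cell spans 0.0833333° lon × 0.0416667° lat. NE corner is SW corner plus one full cell.
latitude 55.7917, longitude -83.5000.

55.7917, -83.5000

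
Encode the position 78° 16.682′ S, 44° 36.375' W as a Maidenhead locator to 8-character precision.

GB71qr73

Add 180° to longitude and 90° to latitude: 135.39375, 11.72197.
Field (20°×10°, letters A–R): 135.39375/20 → 6 → G, 11.72197/10 → 1 → B; chars GB.
Square (2°×1°, digits 0–9): 15.39375/2 → 7, 1.72197/1 → 1; chars 71.
Subsquare (5′×2.5′, letters a–x): 1.39375/0.0833333 → 16 → q, 0.72197/0.0416667 → 17 → r; chars qr.
Extended square (30″×15″, digits 0–9): 0.06042/0.00833333 → 7, 0.01363/0.00416667 → 3; chars 73.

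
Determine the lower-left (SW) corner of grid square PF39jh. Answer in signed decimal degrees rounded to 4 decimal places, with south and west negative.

-30.7083, 126.7500

Field P=15, F=5: +15·20° lon, +5·10° lat → SW at lon 120°, lat -40°.
Square 3, 9: +3·2° lon, +9·1° lat → SW at lon 126°, lat -31°.
Subsquare j=9, h=7: +9·0.0833333° lon, +7·0.0416667° lat → SW at lon 126.75°, lat -30.7083°.
latitude -30.7083, longitude 126.7500.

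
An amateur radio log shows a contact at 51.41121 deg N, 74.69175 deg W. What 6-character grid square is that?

FO21pj

Add 180° to longitude and 90° to latitude: 105.3083, 141.4112.
Field: lon ⌊105.3083/20⌋ = 5 → F; lat ⌊141.4112/10⌋ = 14 → O.
Square: lon ⌊5.3083/2⌋ = 2; lat ⌊1.4112/1⌋ = 1.
Subsquare: lon ⌊1.3083/0.0833333⌋ = 15 → p; lat ⌊0.4112/0.0416667⌋ = 9 → j.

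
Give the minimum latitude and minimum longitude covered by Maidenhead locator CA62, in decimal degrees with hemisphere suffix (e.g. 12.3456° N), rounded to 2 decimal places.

88.00° S, 128.00° W

Field C=2, A=0: +2·20° lon, +0·10° lat → SW at lon -140°, lat -90°.
Square 6, 2: +6·2° lon, +2·1° lat → SW at lon -128°, lat -88°.
latitude 88.00° S, longitude 128.00° W.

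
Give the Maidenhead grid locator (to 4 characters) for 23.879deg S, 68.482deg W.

Add 180° to longitude and 90° to latitude: 111.52, 66.12.
Field (20°×10°, letters A–R): lon ⌊111.52/20⌋ = 5 → F; lat ⌊66.12/10⌋ = 6 → G.
Square (2°×1°, digits 0–9): lon ⌊11.52/2⌋ = 5; lat ⌊6.12/1⌋ = 6.

FG56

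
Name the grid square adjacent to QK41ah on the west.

QK31xh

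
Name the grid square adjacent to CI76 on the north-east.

CI87

Longitude square 7; +1 → 8.
Latitude square 6; +1 → 7.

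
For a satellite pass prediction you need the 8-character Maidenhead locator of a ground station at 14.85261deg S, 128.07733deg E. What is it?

PH45ad95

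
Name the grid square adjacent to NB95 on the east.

OB05

Longitude square 9; +1 → 10, wraps to 0, carry into field.
Longitude field N = 13; +1 → 14 = O.
The latitude characters are unchanged.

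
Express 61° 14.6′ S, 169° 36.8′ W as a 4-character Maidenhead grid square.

AC58

Shift to the Maidenhead origin (180°W, 90°S): lon 10.39, lat 28.76.
Field: lon ⌊10.39/20⌋ = 0 → A; lat ⌊28.76/10⌋ = 2 → C.
Square: lon ⌊10.39/2⌋ = 5; lat ⌊8.76/1⌋ = 8.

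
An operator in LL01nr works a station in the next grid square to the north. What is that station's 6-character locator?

LL01ns

Latitude subsquare r = 17; +1 → 18 = s.
The longitude characters are unchanged.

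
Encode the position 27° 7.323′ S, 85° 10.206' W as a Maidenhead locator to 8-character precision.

Shift to the Maidenhead origin (180°W, 90°S): lon 94.82990, lat 62.87795.
Field: 94.82990/20 → 4 → E, 62.87795/10 → 6 → G; chars EG.
Square: 14.82990/2 → 7, 2.87795/1 → 2; chars 72.
Subsquare: 0.82990/0.0833333 → 9 → j, 0.87795/0.0416667 → 21 → v; chars jv.
Extended square: 0.07990/0.00833333 → 9, 0.00295/0.00416667 → 0; chars 90.

EG72jv90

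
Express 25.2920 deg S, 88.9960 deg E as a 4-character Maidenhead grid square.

Offset from 180°W / 90°S: lon 269.00°, lat 64.71°.
Field: lon ⌊269.00/20⌋ = 13 → N; lat ⌊64.71/10⌋ = 6 → G.
Square: lon ⌊9.00/2⌋ = 4; lat ⌊4.71/1⌋ = 4.

NG44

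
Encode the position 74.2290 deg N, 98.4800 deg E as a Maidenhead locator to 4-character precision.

NQ94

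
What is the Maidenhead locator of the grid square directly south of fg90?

FF99

Latitude square 0; −1 → -1, wraps to 9, carry into field.
Latitude field G = 6; −1 → 5 = F.
The longitude characters are unchanged.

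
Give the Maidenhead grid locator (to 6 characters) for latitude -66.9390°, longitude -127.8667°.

CC63bb

Add 180° to longitude and 90° to latitude: 52.1333, 23.0610.
Field: lon ⌊52.1333/20⌋ = 2 → C; lat ⌊23.0610/10⌋ = 2 → C.
Square: lon ⌊12.1333/2⌋ = 6; lat ⌊3.0610/1⌋ = 3.
Subsquare: lon ⌊0.1333/0.0833333⌋ = 1 → b; lat ⌊0.0610/0.0416667⌋ = 1 → b.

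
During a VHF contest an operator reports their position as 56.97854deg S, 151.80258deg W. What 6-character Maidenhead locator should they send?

Shift to the Maidenhead origin (180°W, 90°S): lon 28.1974, lat 33.0215.
Field (20°×10°, letters A–R): 28.1974/20 → 1 → B, 33.0215/10 → 3 → D; chars BD.
Square (2°×1°, digits 0–9): 8.1974/2 → 4, 3.0215/1 → 3; chars 43.
Subsquare (5′×2.5′, letters a–x): 0.1974/0.0833333 → 2 → c, 0.0215/0.0416667 → 0 → a; chars ca.

BD43ca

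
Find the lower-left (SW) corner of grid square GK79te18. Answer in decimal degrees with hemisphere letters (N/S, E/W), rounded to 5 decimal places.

Field G=6, K=10: +6·20° lon, +10·10° lat → SW at lon -60°, lat 10°.
Square 7, 9: +7·2° lon, +9·1° lat → SW at lon -46°, lat 19°.
Subsquare t=19, e=4: +19·0.0833333° lon, +4·0.0416667° lat → SW at lon -44.4167°, lat 19.1667°.
Extended square 1, 8: +1·0.00833333° lon, +8·0.00416667° lat → SW at lon -44.4083°, lat 19.2°.
latitude 19.20000° N, longitude 44.40833° W.

19.20000° N, 44.40833° W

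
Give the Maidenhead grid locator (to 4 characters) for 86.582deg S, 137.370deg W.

Shift to the Maidenhead origin (180°W, 90°S): lon 42.63, lat 3.42.
Field: 42.63/20 → 2 → C, 3.42/10 → 0 → A; chars CA.
Square: 2.63/2 → 1, 3.42/1 → 3; chars 13.

CA13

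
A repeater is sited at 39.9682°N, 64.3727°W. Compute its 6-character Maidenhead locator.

FM79tx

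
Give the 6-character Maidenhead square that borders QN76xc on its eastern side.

QN86ac

Longitude subsquare x = 23; +1 → 24, wraps to 0 = a, carry into square.
Longitude square 7; +1 → 8.
The latitude characters are unchanged.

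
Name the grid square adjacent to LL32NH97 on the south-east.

Longitude extended square 9; +1 → 10, wraps to 0, carry into subsquare.
Longitude subsquare n = 13; +1 → 14 = o.
Latitude extended square 7; −1 → 6.

LL32oh06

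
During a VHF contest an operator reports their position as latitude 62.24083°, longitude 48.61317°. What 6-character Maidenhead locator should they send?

LP42hf

Add 180° to longitude and 90° to latitude: 228.6132, 152.2408.
Field: lon ⌊228.6132/20⌋ = 11 → L; lat ⌊152.2408/10⌋ = 15 → P.
Square: lon ⌊8.6132/2⌋ = 4; lat ⌊2.2408/1⌋ = 2.
Subsquare: lon ⌊0.6132/0.0833333⌋ = 7 → h; lat ⌊0.2408/0.0416667⌋ = 5 → f.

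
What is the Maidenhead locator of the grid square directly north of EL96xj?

EL96xk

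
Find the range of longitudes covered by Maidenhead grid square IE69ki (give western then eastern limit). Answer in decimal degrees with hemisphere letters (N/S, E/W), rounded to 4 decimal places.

7.1667° W, 7.0833° W

Field I=8, E=4: +8·20° lon, +4·10° lat → SW at lon -20°, lat -50°.
Square 6, 9: +6·2° lon, +9·1° lat → SW at lon -8°, lat -41°.
Subsquare k=10, i=8: +10·0.0833333° lon, +8·0.0416667° lat → SW at lon -7.16667°, lat -40.6667°.
Cell spans 0.0833333° lon × 0.0416667° lat.
west 7.1667° W, east 7.0833° W.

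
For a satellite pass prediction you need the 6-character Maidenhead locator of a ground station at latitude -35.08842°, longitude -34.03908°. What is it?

HF24xv

Offset from 180°W / 90°S: lon 145.9609°, lat 54.9116°.
Field: 145.9609/20 → 7 → H, 54.9116/10 → 5 → F; chars HF.
Square: 5.9609/2 → 2, 4.9116/1 → 4; chars 24.
Subsquare: 1.9609/0.0833333 → 23 → x, 0.9116/0.0416667 → 21 → v; chars xv.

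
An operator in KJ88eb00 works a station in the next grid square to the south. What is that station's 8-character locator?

Latitude extended square 0; −1 → -1, wraps to 9, carry into subsquare.
Latitude subsquare b = 1; −1 → 0 = a.
The longitude characters are unchanged.

KJ88ea09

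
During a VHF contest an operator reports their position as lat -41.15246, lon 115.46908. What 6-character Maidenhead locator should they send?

Offset from 180°W / 90°S: lon 295.4691°, lat 48.8475°.
Field: 295.4691/20 → 14 → O, 48.8475/10 → 4 → E; chars OE.
Square: 15.4691/2 → 7, 8.8475/1 → 8; chars 78.
Subsquare: 1.4691/0.0833333 → 17 → r, 0.8475/0.0416667 → 20 → u; chars ru.

OE78ru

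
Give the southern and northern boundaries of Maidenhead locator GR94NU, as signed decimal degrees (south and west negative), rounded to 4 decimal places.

Field G=6, R=17: +6·20° lon, +17·10° lat → SW at lon -60°, lat 80°.
Square 9, 4: +9·2° lon, +4·1° lat → SW at lon -42°, lat 84°.
Subsquare n=13, u=20: +13·0.0833333° lon, +20·0.0416667° lat → SW at lon -40.9167°, lat 84.8333°.
Cell spans 0.0833333° lon × 0.0416667° lat.
south 84.8333, north 84.8750.

84.8333, 84.8750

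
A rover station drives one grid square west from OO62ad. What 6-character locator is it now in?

OO52xd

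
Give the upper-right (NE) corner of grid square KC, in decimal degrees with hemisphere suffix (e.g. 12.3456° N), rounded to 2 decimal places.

Field K=10, C=2: +10·20° lon, +2·10° lat → SW at lon 20°, lat -70°.
Cell spans 20° lon × 10° lat. NE corner is SW corner plus one full cell.
latitude 60.00° S, longitude 40.00° E.

60.00° S, 40.00° E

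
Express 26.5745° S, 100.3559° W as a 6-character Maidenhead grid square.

Shift to the Maidenhead origin (180°W, 90°S): lon 79.6441, lat 63.4255.
Field: 79.6441/20 → 3 → D, 63.4255/10 → 6 → G; chars DG.
Square: 19.6441/2 → 9, 3.4255/1 → 3; chars 93.
Subsquare: 1.6441/0.0833333 → 19 → t, 0.4255/0.0416667 → 10 → k; chars tk.

DG93tk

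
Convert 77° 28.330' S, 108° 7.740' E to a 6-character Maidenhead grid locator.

OB42bm

Offset from 180°W / 90°S: lon 288.1290°, lat 12.5278°.
Field: lon ⌊288.1290/20⌋ = 14 → O; lat ⌊12.5278/10⌋ = 1 → B.
Square: lon ⌊8.1290/2⌋ = 4; lat ⌊2.5278/1⌋ = 2.
Subsquare: lon ⌊0.1290/0.0833333⌋ = 1 → b; lat ⌊0.5278/0.0416667⌋ = 12 → m.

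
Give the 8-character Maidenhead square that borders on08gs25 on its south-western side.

ON08gs14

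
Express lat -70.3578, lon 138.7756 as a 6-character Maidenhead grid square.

Shift to the Maidenhead origin (180°W, 90°S): lon 318.7756, lat 19.6422.
Field: 318.7756/20 → 15 → P, 19.6422/10 → 1 → B; chars PB.
Square: 18.7756/2 → 9, 9.6422/1 → 9; chars 99.
Subsquare: 0.7756/0.0833333 → 9 → j, 0.6422/0.0416667 → 15 → p; chars jp.

PB99jp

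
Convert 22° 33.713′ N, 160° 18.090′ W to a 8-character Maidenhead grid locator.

AL92un34

Shift to the Maidenhead origin (180°W, 90°S): lon 19.69850, lat 112.56188.
Field: 19.69850/20 → 0 → A, 112.56188/10 → 11 → L; chars AL.
Square: 19.69850/2 → 9, 2.56188/1 → 2; chars 92.
Subsquare: 1.69850/0.0833333 → 20 → u, 0.56188/0.0416667 → 13 → n; chars un.
Extended square: 0.03183/0.00833333 → 3, 0.02022/0.00416667 → 4; chars 34.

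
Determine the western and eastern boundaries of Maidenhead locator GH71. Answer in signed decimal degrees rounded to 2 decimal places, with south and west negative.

Field G=6, H=7: +6·20° lon, +7·10° lat → SW at lon -60°, lat -20°.
Square 7, 1: +7·2° lon, +1·1° lat → SW at lon -46°, lat -19°.
Cell spans 2° lon × 1° lat.
west -46.00, east -44.00.

-46.00, -44.00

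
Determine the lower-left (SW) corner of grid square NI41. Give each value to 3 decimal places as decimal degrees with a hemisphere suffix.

Field N=13, I=8: +13·20° lon, +8·10° lat → SW at lon 80°, lat -10°.
Square 4, 1: +4·2° lon, +1·1° lat → SW at lon 88°, lat -9°.
latitude 9.000° S, longitude 88.000° E.

9.000° S, 88.000° E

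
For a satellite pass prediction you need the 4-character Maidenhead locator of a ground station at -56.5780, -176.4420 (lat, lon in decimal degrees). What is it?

AD13

Offset from 180°W / 90°S: lon 3.56°, lat 33.42°.
Field: lon ⌊3.56/20⌋ = 0 → A; lat ⌊33.42/10⌋ = 3 → D.
Square: lon ⌊3.56/2⌋ = 1; lat ⌊3.42/1⌋ = 3.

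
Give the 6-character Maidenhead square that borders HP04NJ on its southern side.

HP04ni

Latitude subsquare j = 9; −1 → 8 = i.
The longitude characters are unchanged.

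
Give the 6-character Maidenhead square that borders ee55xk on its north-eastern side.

EE65al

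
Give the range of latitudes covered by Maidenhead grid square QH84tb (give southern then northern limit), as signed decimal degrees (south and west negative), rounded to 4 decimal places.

Field Q=16, H=7: +16·20° lon, +7·10° lat → SW at lon 140°, lat -20°.
Square 8, 4: +8·2° lon, +4·1° lat → SW at lon 156°, lat -16°.
Subsquare t=19, b=1: +19·0.0833333° lon, +1·0.0416667° lat → SW at lon 157.583°, lat -15.9583°.
Cell spans 0.0833333° lon × 0.0416667° lat.
south -15.9583, north -15.9167.

-15.9583, -15.9167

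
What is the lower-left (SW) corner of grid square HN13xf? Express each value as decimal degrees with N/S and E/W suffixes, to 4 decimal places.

Field H=7, N=13: +7·20° lon, +13·10° lat → SW at lon -40°, lat 40°.
Square 1, 3: +1·2° lon, +3·1° lat → SW at lon -38°, lat 43°.
Subsquare x=23, f=5: +23·0.0833333° lon, +5·0.0416667° lat → SW at lon -36.0833°, lat 43.2083°.
latitude 43.2083° N, longitude 36.0833° W.

43.2083° N, 36.0833° W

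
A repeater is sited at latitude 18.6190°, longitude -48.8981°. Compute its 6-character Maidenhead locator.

Offset from 180°W / 90°S: lon 131.1019°, lat 108.6190°.
Field (20°×10°, letters A–R): 131.1019/20 → 6 → G, 108.6190/10 → 10 → K; chars GK.
Square (2°×1°, digits 0–9): 11.1019/2 → 5, 8.6190/1 → 8; chars 58.
Subsquare (5′×2.5′, letters a–x): 1.1019/0.0833333 → 13 → n, 0.6190/0.0416667 → 14 → o; chars no.

GK58no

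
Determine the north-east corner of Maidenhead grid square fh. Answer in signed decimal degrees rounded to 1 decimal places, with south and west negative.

Field F=5, H=7: +5·20° lon, +7·10° lat → SW at lon -80°, lat -20°.
Cell spans 20° lon × 10° lat. NE corner is SW corner plus one full cell.
latitude -10.0, longitude -60.0.

-10.0, -60.0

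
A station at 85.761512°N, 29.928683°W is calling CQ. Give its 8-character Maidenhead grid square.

Offset from 180°W / 90°S: lon 150.07132°, lat 175.76151°.
Field: 150.07132/20 → 7 → H, 175.76151/10 → 17 → R; chars HR.
Square: 10.07132/2 → 5, 5.76151/1 → 5; chars 55.
Subsquare: 0.07132/0.0833333 → 0 → a, 0.76151/0.0416667 → 18 → s; chars as.
Extended square: 0.07132/0.00833333 → 8, 0.01151/0.00416667 → 2; chars 82.

HR55as82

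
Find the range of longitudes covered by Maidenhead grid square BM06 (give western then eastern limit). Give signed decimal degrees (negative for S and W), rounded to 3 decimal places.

Field B=1, M=12: +1·20° lon, +12·10° lat → SW at lon -160°, lat 30°.
Square 0, 6: +0·2° lon, +6·1° lat → SW at lon -160°, lat 36°.
Cell spans 2° lon × 1° lat.
west -160.000, east -158.000.

-160.000, -158.000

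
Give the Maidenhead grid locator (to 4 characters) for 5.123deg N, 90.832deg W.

EJ45

Shift to the Maidenhead origin (180°W, 90°S): lon 89.17, lat 95.12.
Field: lon ⌊89.17/20⌋ = 4 → E; lat ⌊95.12/10⌋ = 9 → J.
Square: lon ⌊9.17/2⌋ = 4; lat ⌊5.12/1⌋ = 5.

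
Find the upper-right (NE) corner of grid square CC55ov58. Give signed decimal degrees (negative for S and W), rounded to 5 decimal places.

Field C=2, C=2: +2·20° lon, +2·10° lat → SW at lon -140°, lat -70°.
Square 5, 5: +5·2° lon, +5·1° lat → SW at lon -130°, lat -65°.
Subsquare o=14, v=21: +14·0.0833333° lon, +21·0.0416667° lat → SW at lon -128.833°, lat -64.125°.
Extended square 5, 8: +5·0.00833333° lon, +8·0.00416667° lat → SW at lon -128.792°, lat -64.0917°.
Cell spans 0.00833333° lon × 0.00416667° lat. NE corner is SW corner plus one full cell.
latitude -64.08750, longitude -128.78333.

-64.08750, -128.78333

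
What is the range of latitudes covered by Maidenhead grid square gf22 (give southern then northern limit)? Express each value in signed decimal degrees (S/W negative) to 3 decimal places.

-38.000, -37.000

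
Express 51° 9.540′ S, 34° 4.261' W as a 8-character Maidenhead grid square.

HD28xu11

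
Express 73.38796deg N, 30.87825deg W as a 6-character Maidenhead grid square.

HQ43nj

Offset from 180°W / 90°S: lon 149.1217°, lat 163.3880°.
Field: 149.1217/20 → 7 → H, 163.3880/10 → 16 → Q; chars HQ.
Square: 9.1217/2 → 4, 3.3880/1 → 3; chars 43.
Subsquare: 1.1217/0.0833333 → 13 → n, 0.3880/0.0416667 → 9 → j; chars nj.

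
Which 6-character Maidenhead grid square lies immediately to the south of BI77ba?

Latitude subsquare a = 0; −1 → -1, wraps to 23 = x, carry into square.
Latitude square 7; −1 → 6.
The longitude characters are unchanged.

BI76bx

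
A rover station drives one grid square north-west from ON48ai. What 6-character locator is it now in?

Longitude subsquare a = 0; −1 → -1, wraps to 23 = x, carry into square.
Longitude square 4; −1 → 3.
Latitude subsquare i = 8; +1 → 9 = j.

ON38xj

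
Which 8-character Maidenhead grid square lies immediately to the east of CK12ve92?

CK12we02

Longitude extended square 9; +1 → 10, wraps to 0, carry into subsquare.
Longitude subsquare v = 21; +1 → 22 = w.
The latitude characters are unchanged.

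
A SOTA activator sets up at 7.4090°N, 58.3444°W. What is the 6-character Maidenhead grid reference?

Offset from 180°W / 90°S: lon 121.6556°, lat 97.4090°.
Field: 121.6556/20 → 6 → G, 97.4090/10 → 9 → J; chars GJ.
Square: 1.6556/2 → 0, 7.4090/1 → 7; chars 07.
Subsquare: 1.6556/0.0833333 → 19 → t, 0.4090/0.0416667 → 9 → j; chars tj.

GJ07tj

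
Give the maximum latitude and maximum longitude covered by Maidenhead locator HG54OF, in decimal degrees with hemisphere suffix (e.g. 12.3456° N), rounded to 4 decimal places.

25.7500° S, 28.7500° W

Field H=7, G=6: +7·20° lon, +6·10° lat → SW at lon -40°, lat -30°.
Square 5, 4: +5·2° lon, +4·1° lat → SW at lon -30°, lat -26°.
Subsquare o=14, f=5: +14·0.0833333° lon, +5·0.0416667° lat → SW at lon -28.8333°, lat -25.7917°.
Cell spans 0.0833333° lon × 0.0416667° lat. NE corner is SW corner plus one full cell.
latitude 25.7500° S, longitude 28.7500° W.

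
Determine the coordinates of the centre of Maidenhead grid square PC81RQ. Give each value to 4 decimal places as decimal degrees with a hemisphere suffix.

68.3125° S, 137.4583° E

Field P=15, C=2: +15·20° lon, +2·10° lat → SW at lon 120°, lat -70°.
Square 8, 1: +8·2° lon, +1·1° lat → SW at lon 136°, lat -69°.
Subsquare r=17, q=16: +17·0.0833333° lon, +16·0.0416667° lat → SW at lon 137.417°, lat -68.3333°.
Cell spans 0.0833333° lon × 0.0416667° lat. Centre is SW corner plus half of each.
latitude 68.3125° S, longitude 137.4583° E.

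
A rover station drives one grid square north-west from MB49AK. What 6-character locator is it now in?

MB39xl

Longitude subsquare a = 0; −1 → -1, wraps to 23 = x, carry into square.
Longitude square 4; −1 → 3.
Latitude subsquare k = 10; +1 → 11 = l.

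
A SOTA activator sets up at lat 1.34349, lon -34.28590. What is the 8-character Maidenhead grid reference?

HJ21ui52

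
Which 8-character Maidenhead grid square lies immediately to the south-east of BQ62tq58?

BQ62tq67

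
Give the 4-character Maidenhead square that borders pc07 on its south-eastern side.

Longitude square 0; +1 → 1.
Latitude square 7; −1 → 6.

PC16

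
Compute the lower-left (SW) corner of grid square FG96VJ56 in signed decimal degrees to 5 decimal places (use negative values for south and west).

Field F=5, G=6: +5·20° lon, +6·10° lat → SW at lon -80°, lat -30°.
Square 9, 6: +9·2° lon, +6·1° lat → SW at lon -62°, lat -24°.
Subsquare v=21, j=9: +21·0.0833333° lon, +9·0.0416667° lat → SW at lon -60.25°, lat -23.625°.
Extended square 5, 6: +5·0.00833333° lon, +6·0.00416667° lat → SW at lon -60.2083°, lat -23.6°.
latitude -23.60000, longitude -60.20833.

-23.60000, -60.20833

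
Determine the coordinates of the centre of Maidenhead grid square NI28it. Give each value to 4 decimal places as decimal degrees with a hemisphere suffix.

1.1875° S, 84.7083° E

Field N=13, I=8: +13·20° lon, +8·10° lat → SW at lon 80°, lat -10°.
Square 2, 8: +2·2° lon, +8·1° lat → SW at lon 84°, lat -2°.
Subsquare i=8, t=19: +8·0.0833333° lon, +19·0.0416667° lat → SW at lon 84.6667°, lat -1.20833°.
Cell spans 0.0833333° lon × 0.0416667° lat. Centre is SW corner plus half of each.
latitude 1.1875° S, longitude 84.7083° E.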